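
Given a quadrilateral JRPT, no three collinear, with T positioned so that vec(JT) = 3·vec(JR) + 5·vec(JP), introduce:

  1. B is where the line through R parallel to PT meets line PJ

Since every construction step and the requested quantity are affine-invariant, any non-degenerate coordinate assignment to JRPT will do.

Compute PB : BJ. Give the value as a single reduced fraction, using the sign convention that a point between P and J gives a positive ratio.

Assign J = (0, 0), R = (1, 0), P = (0, 1), T = (3, 5) — the answer is frame-independent, so this choice is without loss of generality.
1. B is where the line through R parallel to PT meets line PJ ⇒ B = (0, -4/3)
B = P + t·(J−P) with t = 7/3, so PB:BJ = t:(1−t) = 7/3:-4/3

PB:BJ = -7/4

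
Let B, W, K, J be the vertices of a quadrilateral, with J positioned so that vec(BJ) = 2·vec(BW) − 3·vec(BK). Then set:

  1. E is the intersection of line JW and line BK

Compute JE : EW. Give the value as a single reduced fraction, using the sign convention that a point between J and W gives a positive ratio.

JE:EW = -2

Assign B = (0, 0), W = (1, 0), K = (0, 1), J = (2, -3) — the answer is frame-independent, so this choice is without loss of generality.
1. E is the intersection of line JW and line BK ⇒ E = (0, 3)
E = J + t·(W−J) with t = 2, so JE:EW = t:(1−t) = 2:-1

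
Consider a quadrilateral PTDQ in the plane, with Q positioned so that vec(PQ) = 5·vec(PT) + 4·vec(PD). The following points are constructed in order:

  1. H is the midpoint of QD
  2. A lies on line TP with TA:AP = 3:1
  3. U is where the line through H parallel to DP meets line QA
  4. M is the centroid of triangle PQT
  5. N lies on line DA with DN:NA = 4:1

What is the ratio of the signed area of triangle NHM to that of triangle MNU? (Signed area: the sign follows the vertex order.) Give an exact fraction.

[NHM]:[MNU] = 38/11

Work in coordinates with P = (0, 0), T = (1, 0), D = (0, 1), Q = (5, 4).
1. H is the midpoint of QD ⇒ H = (5/2, 5/2)
2. A lies on line TP with TA:AP = 3:1 ⇒ A = (1/4, 0)
3. U is where the line through H parallel to DP meets line QA ⇒ U = (5/2, 36/19)
4. M is the centroid of triangle PQT ⇒ M = (2, 4/3)
5. N lies on line DA with DN:NA = 4:1 ⇒ N = (1/5, 1/5)
2·[NHM] = -23/15, 2·[MNU] = -253/570
[NHM]:[MNU] = -23/15:-253/570 = 38/11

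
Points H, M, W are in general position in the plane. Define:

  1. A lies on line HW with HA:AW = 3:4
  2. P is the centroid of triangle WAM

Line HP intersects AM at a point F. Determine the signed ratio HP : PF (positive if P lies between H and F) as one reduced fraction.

Set H = (0, 0), M = (1, 0), W = (0, 1); any affine frame gives the same invariant.
1. A lies on line HW with HA:AW = 3:4 ⇒ A = (0, 3/7)
2. P is the centroid of triangle WAM ⇒ P = (1/3, 10/21)
line HP meets AM at F = (3/13, 30/91)
P = H + t·(F−H) with t = 13/9, so HP:PF = 13/9:-4/9

HP:PF = -13/4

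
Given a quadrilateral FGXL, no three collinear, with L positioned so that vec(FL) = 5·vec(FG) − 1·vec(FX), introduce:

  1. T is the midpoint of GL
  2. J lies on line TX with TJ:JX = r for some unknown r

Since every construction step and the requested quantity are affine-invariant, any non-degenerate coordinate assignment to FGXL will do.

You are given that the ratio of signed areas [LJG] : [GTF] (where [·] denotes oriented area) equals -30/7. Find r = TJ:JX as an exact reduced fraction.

Set F = (0, 0), G = (1, 0), X = (0, 1), L = (5, -1); any affine frame gives the same invariant.
1. T is the midpoint of GL ⇒ T = (3, -1/2)
2. With TJ:JX = r, write λ = r/(r+1) so J = T + λ·(X−T); J is affine-linear in λ
Every point depending on J is an affine combination of J and λ-independent points, so each such coordinate is linear in λ; the λ² term in each signed area is a multiple of (X−T)×(X−T) = 0, so 2·[LJG] and 2·[GTF] are each linear in λ. Evaluating at λ=0 and λ=1:
  2·[LJG] = 3·λ,   2·[GTF] = -1/2
So [LJG]:[GTF] = (3·λ) / (-1/2). Setting this equal to -30/7:
  3·λ = -30/7·(-1/2)  ⇒  λ = 5/7
Then r = λ/(1−λ) = (5/7)/(2/7) = 5/2. Check: with r = 5/2, J = (6/7, 4/7) and [LJG]:[GTF] = -30/7 as required.

r = 5/2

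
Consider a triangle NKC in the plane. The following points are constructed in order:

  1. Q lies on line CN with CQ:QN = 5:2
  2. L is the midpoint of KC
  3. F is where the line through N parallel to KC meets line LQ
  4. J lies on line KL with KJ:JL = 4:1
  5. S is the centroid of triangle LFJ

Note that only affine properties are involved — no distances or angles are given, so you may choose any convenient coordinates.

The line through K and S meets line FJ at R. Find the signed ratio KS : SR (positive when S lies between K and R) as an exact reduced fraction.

KS:SR = -13

Set N = (0, 0), K = (1, 0), C = (0, 1); any affine frame gives the same invariant.
1. Q lies on line CN with CQ:QN = 5:2 ⇒ Q = (0, 2/7)
2. L is the midpoint of KC ⇒ L = (1/2, 1/2)
3. F is where the line through N parallel to KC meets line LQ ⇒ F = (-1/5, 1/5)
4. J lies on line KL with KJ:JL = 4:1 ⇒ J = (3/5, 2/5)
5. S is the centroid of triangle LFJ ⇒ S = (3/10, 11/30)
line KS meets FJ at R = (23/65, 22/65)
S = K + t·(R−K) with t = 13/12, so KS:SR = 13/12:-1/12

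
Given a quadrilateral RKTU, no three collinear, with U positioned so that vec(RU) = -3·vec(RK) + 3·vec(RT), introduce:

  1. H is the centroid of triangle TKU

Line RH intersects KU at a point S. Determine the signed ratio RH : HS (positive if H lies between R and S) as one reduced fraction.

RH:HS = -10

Work in coordinates with R = (0, 0), K = (1, 0), T = (0, 1), U = (-3, 3).
1. H is the centroid of triangle TKU ⇒ H = (-2/3, 4/3)
line RH meets KU at S = (-3/5, 6/5)
H = R + t·(S−R) with t = 10/9, so RH:HS = 10/9:-1/9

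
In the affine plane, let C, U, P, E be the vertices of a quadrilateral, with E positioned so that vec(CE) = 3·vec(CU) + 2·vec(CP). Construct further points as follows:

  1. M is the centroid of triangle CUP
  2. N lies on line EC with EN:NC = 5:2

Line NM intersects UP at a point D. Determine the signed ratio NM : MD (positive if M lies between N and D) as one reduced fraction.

Assign C = (0, 0), U = (1, 0), P = (0, 1), E = (3, 2) — the answer is frame-independent, so this choice is without loss of generality.
1. M is the centroid of triangle CUP ⇒ M = (1/3, 1/3)
2. N lies on line EC with EN:NC = 5:2 ⇒ N = (6/7, 4/7)
line NM meets UP at D = (9/16, 7/16)
M = N + t·(D−N) with t = 16/9, so NM:MD = 16/9:-7/9

NM:MD = -16/7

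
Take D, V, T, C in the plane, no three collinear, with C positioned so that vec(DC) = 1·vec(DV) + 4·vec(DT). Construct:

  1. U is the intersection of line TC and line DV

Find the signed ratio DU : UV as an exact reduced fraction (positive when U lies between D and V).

DU:UV = -1/4

Choose coordinates D = (0, 0), V = (1, 0), T = (0, 1), C = (1, 4).
1. U is the intersection of line TC and line DV ⇒ U = (-1/3, 0)
U = D + t·(V−D) with t = -1/3, so DU:UV = t:(1−t) = -1/3:4/3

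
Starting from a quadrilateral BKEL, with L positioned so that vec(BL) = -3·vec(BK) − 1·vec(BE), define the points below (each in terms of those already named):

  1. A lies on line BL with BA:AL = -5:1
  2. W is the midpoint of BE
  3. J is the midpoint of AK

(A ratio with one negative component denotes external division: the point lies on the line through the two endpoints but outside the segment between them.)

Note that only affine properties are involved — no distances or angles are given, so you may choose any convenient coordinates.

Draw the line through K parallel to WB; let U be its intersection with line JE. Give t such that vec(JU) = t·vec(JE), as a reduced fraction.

t = 19/11

Set B = (0, 0), K = (1, 0), E = (0, 1), L = (-3, -1); any affine frame gives the same invariant.
1. A lies on line BL with BA:AL = -5:1 ⇒ A = (-15/4, -5/4)
2. W is the midpoint of BE ⇒ W = (0, 1/2)
3. J is the midpoint of AK ⇒ J = (-11/8, -5/8)
through K parallel to WB: direction (0, -1/2); meets JE at U = (1, 24/11)
U = J + t·(E−J) with t = 19/11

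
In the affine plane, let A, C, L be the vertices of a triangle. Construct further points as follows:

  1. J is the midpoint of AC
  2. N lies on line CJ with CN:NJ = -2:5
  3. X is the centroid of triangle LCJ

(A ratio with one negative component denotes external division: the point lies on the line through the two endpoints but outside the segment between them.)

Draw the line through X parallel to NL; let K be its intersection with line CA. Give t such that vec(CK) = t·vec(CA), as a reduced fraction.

Assign A = (0, 0), C = (1, 0), L = (0, 1) — the answer is frame-independent, so this choice is without loss of generality.
1. J is the midpoint of AC ⇒ J = (1/2, 0)
2. N lies on line CJ with CN:NJ = -2:5 ⇒ N = (4/3, 0)
3. X is the centroid of triangle LCJ ⇒ X = (1/2, 1/3)
through X parallel to NL: direction (-4/3, 1); meets CA at K = (17/18, 0)
K = C + t·(A−C) with t = 1/18

t = 1/18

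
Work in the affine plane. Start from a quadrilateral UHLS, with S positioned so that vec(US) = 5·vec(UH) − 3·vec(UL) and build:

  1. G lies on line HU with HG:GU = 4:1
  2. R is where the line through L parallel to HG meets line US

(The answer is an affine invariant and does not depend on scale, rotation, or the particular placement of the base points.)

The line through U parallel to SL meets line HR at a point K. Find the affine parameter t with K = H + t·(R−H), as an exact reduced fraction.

Work in coordinates with U = (0, 0), H = (1, 0), L = (0, 1), S = (5, -3).
1. G lies on line HU with HG:GU = 4:1 ⇒ G = (1/5, 0)
2. R is where the line through L parallel to HG meets line US ⇒ R = (-5/3, 1)
through U parallel to SL: direction (-5, 4); meets HR at K = (-15/17, 12/17)
K = H + t·(R−H) with t = 12/17

t = 12/17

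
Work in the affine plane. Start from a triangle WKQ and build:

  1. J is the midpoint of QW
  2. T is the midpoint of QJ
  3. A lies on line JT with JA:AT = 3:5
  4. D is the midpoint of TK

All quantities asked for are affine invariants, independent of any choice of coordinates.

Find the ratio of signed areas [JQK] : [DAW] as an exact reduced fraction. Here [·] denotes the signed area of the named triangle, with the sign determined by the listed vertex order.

[JQK]:[DAW] = -32/19

Set W = (0, 0), K = (1, 0), Q = (0, 1); any affine frame gives the same invariant.
1. J is the midpoint of QW ⇒ J = (0, 1/2)
2. T is the midpoint of QJ ⇒ T = (0, 3/4)
3. A lies on line JT with JA:AT = 3:5 ⇒ A = (0, 19/32)
4. D is the midpoint of TK ⇒ D = (1/2, 3/8)
2·[JQK] = -1/2, 2·[DAW] = 19/64
[JQK]:[DAW] = -1/2:19/64 = -32/19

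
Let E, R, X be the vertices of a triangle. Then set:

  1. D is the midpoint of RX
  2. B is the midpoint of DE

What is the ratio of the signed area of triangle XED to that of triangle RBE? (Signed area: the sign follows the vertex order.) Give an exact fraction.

Work in coordinates with E = (0, 0), R = (1, 0), X = (0, 1).
1. D is the midpoint of RX ⇒ D = (1/2, 1/2)
2. B is the midpoint of DE ⇒ B = (1/4, 1/4)
2·[XED] = 1/2, 2·[RBE] = 1/4
[XED]:[RBE] = 1/2:1/4 = 2

[XED]:[RBE] = 2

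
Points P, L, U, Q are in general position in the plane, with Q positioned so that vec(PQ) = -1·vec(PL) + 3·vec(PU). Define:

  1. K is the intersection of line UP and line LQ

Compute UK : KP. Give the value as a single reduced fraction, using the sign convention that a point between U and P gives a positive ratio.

Set P = (0, 0), L = (1, 0), U = (0, 1), Q = (-1, 3); any affine frame gives the same invariant.
1. K is the intersection of line UP and line LQ ⇒ K = (0, 3/2)
K = U + t·(P−U) with t = -1/2, so UK:KP = t:(1−t) = -1/2:3/2

UK:KP = -1/3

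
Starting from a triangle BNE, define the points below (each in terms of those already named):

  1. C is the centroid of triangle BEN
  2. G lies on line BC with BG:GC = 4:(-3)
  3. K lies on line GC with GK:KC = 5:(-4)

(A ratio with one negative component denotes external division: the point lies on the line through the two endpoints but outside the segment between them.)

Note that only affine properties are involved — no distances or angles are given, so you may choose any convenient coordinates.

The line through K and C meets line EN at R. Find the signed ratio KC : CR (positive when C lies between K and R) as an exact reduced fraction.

Set B = (0, 0), N = (1, 0), E = (0, 1); any affine frame gives the same invariant.
1. C is the centroid of triangle BEN ⇒ C = (1/3, 1/3)
2. G lies on line BC with BG:GC = 4:(-3) ⇒ G = (4/3, 4/3)
3. K lies on line GC with GK:KC = 5:(-4) ⇒ K = (-11/3, -11/3)
line KC meets EN at R = (1/2, 1/2)
C = K + t·(R−K) with t = 24/25, so KC:CR = 24/25:1/25

KC:CR = 24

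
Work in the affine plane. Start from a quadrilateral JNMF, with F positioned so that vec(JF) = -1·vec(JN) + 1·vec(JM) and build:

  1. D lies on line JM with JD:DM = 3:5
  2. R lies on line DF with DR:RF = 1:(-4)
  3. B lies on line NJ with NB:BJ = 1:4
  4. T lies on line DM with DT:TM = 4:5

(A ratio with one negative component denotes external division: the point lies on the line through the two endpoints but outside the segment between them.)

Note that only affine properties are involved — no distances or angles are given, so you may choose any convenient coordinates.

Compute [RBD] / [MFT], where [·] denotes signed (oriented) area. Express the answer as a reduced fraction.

[RBD]:[MFT] = 3/25

Set J = (0, 0), N = (1, 0), M = (0, 1), F = (-1, 1); any affine frame gives the same invariant.
1. D lies on line JM with JD:DM = 3:5 ⇒ D = (0, 3/8)
2. R lies on line DF with DR:RF = 1:(-4) ⇒ R = (1/3, 1/6)
3. B lies on line NJ with NB:BJ = 1:4 ⇒ B = (4/5, 0)
4. T lies on line DM with DT:TM = 4:5 ⇒ T = (0, 47/72)
2·[RBD] = 1/24, 2·[MFT] = 25/72
[RBD]:[MFT] = 1/24:25/72 = 3/25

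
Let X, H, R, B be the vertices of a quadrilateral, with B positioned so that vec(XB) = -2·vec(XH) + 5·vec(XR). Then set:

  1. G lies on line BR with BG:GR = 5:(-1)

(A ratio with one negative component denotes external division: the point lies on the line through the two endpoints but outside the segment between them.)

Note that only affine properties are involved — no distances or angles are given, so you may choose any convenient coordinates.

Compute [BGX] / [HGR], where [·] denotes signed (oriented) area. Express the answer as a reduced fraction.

Work in coordinates with X = (0, 0), H = (1, 0), R = (0, 1), B = (-2, 5).
1. G lies on line BR with BG:GR = 5:(-1) ⇒ G = (1/2, 0)
2·[BGX] = -5/2, 2·[HGR] = -1/2
[BGX]:[HGR] = -5/2:-1/2 = 5

[BGX]:[HGR] = 5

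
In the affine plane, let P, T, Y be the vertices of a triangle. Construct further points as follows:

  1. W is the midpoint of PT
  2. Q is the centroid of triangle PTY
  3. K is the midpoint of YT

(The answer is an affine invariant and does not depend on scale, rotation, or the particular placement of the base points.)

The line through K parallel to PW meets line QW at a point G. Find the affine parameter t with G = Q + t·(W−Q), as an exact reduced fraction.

Assign P = (0, 0), T = (1, 0), Y = (0, 1) — the answer is frame-independent, so this choice is without loss of generality.
1. W is the midpoint of PT ⇒ W = (1/2, 0)
2. Q is the centroid of triangle PTY ⇒ Q = (1/3, 1/3)
3. K is the midpoint of YT ⇒ K = (1/2, 1/2)
through K parallel to PW: direction (1/2, 0); meets QW at G = (1/4, 1/2)
G = Q + t·(W−Q) with t = -1/2

t = -1/2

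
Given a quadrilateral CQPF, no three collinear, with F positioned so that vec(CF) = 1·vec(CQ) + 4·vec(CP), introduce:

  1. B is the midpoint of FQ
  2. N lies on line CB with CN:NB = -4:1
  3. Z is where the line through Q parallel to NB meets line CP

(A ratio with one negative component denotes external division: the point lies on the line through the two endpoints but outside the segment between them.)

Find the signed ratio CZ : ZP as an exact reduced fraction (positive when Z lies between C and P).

CZ:ZP = -2/3

Set C = (0, 0), Q = (1, 0), P = (0, 1), F = (1, 4); any affine frame gives the same invariant.
1. B is the midpoint of FQ ⇒ B = (1, 2)
2. N lies on line CB with CN:NB = -4:1 ⇒ N = (4/3, 8/3)
3. Z is where the line through Q parallel to NB meets line CP ⇒ Z = (0, -2)
Z = C + t·(P−C) with t = -2, so CZ:ZP = t:(1−t) = -2:3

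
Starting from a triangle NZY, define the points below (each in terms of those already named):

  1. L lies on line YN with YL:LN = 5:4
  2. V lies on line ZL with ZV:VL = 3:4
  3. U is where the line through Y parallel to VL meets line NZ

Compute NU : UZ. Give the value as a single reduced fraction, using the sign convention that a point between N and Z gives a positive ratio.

Work in coordinates with N = (0, 0), Z = (1, 0), Y = (0, 1).
1. L lies on line YN with YL:LN = 5:4 ⇒ L = (0, 4/9)
2. V lies on line ZL with ZV:VL = 3:4 ⇒ V = (4/7, 4/21)
3. U is where the line through Y parallel to VL meets line NZ ⇒ U = (9/4, 0)
U = N + t·(Z−N) with t = 9/4, so NU:UZ = t:(1−t) = 9/4:-5/4

NU:UZ = -9/5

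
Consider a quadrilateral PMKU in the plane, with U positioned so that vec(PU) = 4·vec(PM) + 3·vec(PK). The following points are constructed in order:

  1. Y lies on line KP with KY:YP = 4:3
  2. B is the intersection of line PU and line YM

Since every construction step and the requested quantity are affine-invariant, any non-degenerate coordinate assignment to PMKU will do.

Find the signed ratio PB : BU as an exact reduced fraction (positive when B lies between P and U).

PB:BU = 1/10

Choose coordinates P = (0, 0), M = (1, 0), K = (0, 1), U = (4, 3).
1. Y lies on line KP with KY:YP = 4:3 ⇒ Y = (0, 3/7)
2. B is the intersection of line PU and line YM ⇒ B = (4/11, 3/11)
B = P + t·(U−P) with t = 1/11, so PB:BU = t:(1−t) = 1/11:10/11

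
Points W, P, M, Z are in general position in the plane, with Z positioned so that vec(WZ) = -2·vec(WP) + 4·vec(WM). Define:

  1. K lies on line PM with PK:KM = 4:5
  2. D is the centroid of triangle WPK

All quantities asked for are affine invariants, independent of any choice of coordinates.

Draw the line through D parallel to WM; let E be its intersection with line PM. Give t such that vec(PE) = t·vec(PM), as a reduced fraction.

Choose coordinates W = (0, 0), P = (1, 0), M = (0, 1), Z = (-2, 4).
1. K lies on line PM with PK:KM = 4:5 ⇒ K = (5/9, 4/9)
2. D is the centroid of triangle WPK ⇒ D = (14/27, 4/27)
through D parallel to WM: direction (0, 1); meets PM at E = (14/27, 13/27)
E = P + t·(M−P) with t = 13/27

t = 13/27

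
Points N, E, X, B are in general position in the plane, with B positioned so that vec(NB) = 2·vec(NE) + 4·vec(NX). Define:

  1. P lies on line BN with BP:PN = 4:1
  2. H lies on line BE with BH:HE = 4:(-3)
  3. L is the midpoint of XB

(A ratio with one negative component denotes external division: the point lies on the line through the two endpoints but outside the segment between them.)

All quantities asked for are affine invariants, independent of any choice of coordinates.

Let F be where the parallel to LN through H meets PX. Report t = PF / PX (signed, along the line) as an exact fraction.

t = -17/3

Choose coordinates N = (0, 0), E = (1, 0), X = (0, 1), B = (2, 4).
1. P lies on line BN with BP:PN = 4:1 ⇒ P = (2/5, 4/5)
2. H lies on line BE with BH:HE = 4:(-3) ⇒ H = (-2, -12)
3. L is the midpoint of XB ⇒ L = (1, 5/2)
through H parallel to LN: direction (-1, -5/2); meets PX at F = (8/3, -1/3)
F = P + t·(X−P) with t = -17/3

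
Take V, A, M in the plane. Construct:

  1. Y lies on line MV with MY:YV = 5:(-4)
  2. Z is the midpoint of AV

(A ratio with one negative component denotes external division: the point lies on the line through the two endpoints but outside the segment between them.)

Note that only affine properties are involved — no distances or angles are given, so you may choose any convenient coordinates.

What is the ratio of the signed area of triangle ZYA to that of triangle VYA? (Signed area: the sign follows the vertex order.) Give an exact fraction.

Work in coordinates with V = (0, 0), A = (1, 0), M = (0, 1).
1. Y lies on line MV with MY:YV = 5:(-4) ⇒ Y = (0, -4)
2. Z is the midpoint of AV ⇒ Z = (1/2, 0)
2·[ZYA] = 2, 2·[VYA] = 4
[ZYA]:[VYA] = 2:4 = 1/2

[ZYA]:[VYA] = 1/2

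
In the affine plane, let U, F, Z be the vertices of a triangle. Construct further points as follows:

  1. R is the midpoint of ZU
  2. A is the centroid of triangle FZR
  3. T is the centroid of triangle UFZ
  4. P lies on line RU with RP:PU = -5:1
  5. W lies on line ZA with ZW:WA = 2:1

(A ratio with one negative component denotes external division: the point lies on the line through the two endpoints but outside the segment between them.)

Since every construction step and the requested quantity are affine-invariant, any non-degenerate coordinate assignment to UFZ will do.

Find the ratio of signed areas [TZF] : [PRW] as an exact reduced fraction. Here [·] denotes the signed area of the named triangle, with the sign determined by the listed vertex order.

Work in coordinates with U = (0, 0), F = (1, 0), Z = (0, 1).
1. R is the midpoint of ZU ⇒ R = (0, 1/2)
2. A is the centroid of triangle FZR ⇒ A = (1/3, 1/2)
3. T is the centroid of triangle UFZ ⇒ T = (1/3, 1/3)
4. P lies on line RU with RP:PU = -5:1 ⇒ P = (0, -1/8)
5. W lies on line ZA with ZW:WA = 2:1 ⇒ W = (2/9, 2/3)
2·[TZF] = -1/3, 2·[PRW] = -5/36
[TZF]:[PRW] = -1/3:-5/36 = 12/5

[TZF]:[PRW] = 12/5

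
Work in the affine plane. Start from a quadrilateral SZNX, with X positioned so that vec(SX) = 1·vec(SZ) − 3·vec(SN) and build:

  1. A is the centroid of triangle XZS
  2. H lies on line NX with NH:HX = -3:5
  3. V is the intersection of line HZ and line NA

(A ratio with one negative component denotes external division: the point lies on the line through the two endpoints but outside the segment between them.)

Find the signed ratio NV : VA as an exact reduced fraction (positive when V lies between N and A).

Choose coordinates S = (0, 0), Z = (1, 0), N = (0, 1), X = (1, -3).
1. A is the centroid of triangle XZS ⇒ A = (2/3, -1)
2. H lies on line NX with NH:HX = -3:5 ⇒ H = (-3/2, 7)
3. V is the intersection of line HZ and line NA ⇒ V = (-9, 28)
V = N + t·(A−N) with t = -27/2, so NV:VA = t:(1−t) = -27/2:29/2

NV:VA = -27/29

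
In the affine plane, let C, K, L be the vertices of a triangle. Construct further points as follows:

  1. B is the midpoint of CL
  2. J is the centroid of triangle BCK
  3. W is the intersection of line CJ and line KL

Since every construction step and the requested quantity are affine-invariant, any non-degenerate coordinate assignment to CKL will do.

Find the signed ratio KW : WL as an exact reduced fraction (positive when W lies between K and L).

KW:WL = 1/2

Work in coordinates with C = (0, 0), K = (1, 0), L = (0, 1).
1. B is the midpoint of CL ⇒ B = (0, 1/2)
2. J is the centroid of triangle BCK ⇒ J = (1/3, 1/6)
3. W is the intersection of line CJ and line KL ⇒ W = (2/3, 1/3)
W = K + t·(L−K) with t = 1/3, so KW:WL = t:(1−t) = 1/3:2/3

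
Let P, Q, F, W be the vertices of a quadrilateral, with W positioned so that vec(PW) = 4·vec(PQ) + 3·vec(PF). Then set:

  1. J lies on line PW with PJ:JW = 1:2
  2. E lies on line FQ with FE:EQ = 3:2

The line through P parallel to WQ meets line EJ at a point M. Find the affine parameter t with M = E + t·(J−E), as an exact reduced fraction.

t = -3/2

Set P = (0, 0), Q = (1, 0), F = (0, 1), W = (4, 3); any affine frame gives the same invariant.
1. J lies on line PW with PJ:JW = 1:2 ⇒ J = (4/3, 1)
2. E lies on line FQ with FE:EQ = 3:2 ⇒ E = (3/5, 2/5)
through P parallel to WQ: direction (-3, -3); meets EJ at M = (-1/2, -1/2)
M = E + t·(J−E) with t = -3/2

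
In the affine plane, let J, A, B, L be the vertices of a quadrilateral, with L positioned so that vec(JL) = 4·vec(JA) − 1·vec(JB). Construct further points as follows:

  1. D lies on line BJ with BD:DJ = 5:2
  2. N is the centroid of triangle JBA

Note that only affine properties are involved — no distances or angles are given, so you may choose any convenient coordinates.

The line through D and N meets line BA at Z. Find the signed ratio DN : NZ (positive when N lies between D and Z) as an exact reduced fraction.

DN:NZ = 8/7

Choose coordinates J = (0, 0), A = (1, 0), B = (0, 1), L = (4, -1).
1. D lies on line BJ with BD:DJ = 5:2 ⇒ D = (0, 2/7)
2. N is the centroid of triangle JBA ⇒ N = (1/3, 1/3)
line DN meets BA at Z = (5/8, 3/8)
N = D + t·(Z−D) with t = 8/15, so DN:NZ = 8/15:7/15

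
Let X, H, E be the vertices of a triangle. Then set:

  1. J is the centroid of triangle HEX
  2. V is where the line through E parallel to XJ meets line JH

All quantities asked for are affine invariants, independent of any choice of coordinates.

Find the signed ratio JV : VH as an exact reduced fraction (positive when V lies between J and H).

JV:VH = -1/2

Work in coordinates with X = (0, 0), H = (1, 0), E = (0, 1).
1. J is the centroid of triangle HEX ⇒ J = (1/3, 1/3)
2. V is where the line through E parallel to XJ meets line JH ⇒ V = (-1/3, 2/3)
V = J + t·(H−J) with t = -1, so JV:VH = t:(1−t) = -1:2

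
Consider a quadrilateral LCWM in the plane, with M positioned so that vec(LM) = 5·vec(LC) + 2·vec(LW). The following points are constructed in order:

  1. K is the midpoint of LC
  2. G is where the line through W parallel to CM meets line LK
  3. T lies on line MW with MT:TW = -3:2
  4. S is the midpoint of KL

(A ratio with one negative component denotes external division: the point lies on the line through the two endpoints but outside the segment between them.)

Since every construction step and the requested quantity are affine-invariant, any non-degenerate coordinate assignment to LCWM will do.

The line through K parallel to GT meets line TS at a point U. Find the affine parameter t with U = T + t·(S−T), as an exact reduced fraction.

Work in coordinates with L = (0, 0), C = (1, 0), W = (0, 1), M = (5, 2).
1. K is the midpoint of LC ⇒ K = (1/2, 0)
2. G is where the line through W parallel to CM meets line LK ⇒ G = (-2, 0)
3. T lies on line MW with MT:TW = -3:2 ⇒ T = (-10, -1)
4. S is the midpoint of KL ⇒ S = (1/4, 0)
through K parallel to GT: direction (-8, -1); meets TS at U = (25/18, 1/9)
U = T + t·(S−T) with t = 10/9

t = 10/9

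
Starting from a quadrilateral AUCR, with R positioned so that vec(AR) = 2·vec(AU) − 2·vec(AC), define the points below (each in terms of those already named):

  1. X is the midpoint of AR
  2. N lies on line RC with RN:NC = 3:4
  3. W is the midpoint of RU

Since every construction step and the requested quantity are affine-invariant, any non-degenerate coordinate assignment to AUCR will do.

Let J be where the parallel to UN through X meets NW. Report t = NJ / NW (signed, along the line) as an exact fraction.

Work in coordinates with A = (0, 0), U = (1, 0), C = (0, 1), R = (2, -2).
1. X is the midpoint of AR ⇒ X = (1, -1)
2. N lies on line RC with RN:NC = 3:4 ⇒ N = (8/7, -5/7)
3. W is the midpoint of RU ⇒ W = (3/2, -1)
through X parallel to UN: direction (1/7, -5/7); meets NW at J = (19/21, -11/21)
J = N + t·(W−N) with t = -2/3

t = -2/3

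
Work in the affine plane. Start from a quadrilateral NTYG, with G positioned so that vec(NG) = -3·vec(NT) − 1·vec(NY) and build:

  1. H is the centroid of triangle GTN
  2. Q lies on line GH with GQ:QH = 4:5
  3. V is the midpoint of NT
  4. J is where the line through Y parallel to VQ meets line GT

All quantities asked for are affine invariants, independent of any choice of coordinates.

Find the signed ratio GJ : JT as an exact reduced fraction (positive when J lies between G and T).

GJ:JT = -8/9

Work in coordinates with N = (0, 0), T = (1, 0), Y = (0, 1), G = (-3, -1).
1. H is the centroid of triangle GTN ⇒ H = (-2/3, -1/3)
2. Q lies on line GH with GQ:QH = 4:5 ⇒ Q = (-53/27, -19/27)
3. V is the midpoint of NT ⇒ V = (1/2, 0)
4. J is where the line through Y parallel to VQ meets line GT ⇒ J = (-35, -9)
J = G + t·(T−G) with t = -8, so GJ:JT = t:(1−t) = -8:9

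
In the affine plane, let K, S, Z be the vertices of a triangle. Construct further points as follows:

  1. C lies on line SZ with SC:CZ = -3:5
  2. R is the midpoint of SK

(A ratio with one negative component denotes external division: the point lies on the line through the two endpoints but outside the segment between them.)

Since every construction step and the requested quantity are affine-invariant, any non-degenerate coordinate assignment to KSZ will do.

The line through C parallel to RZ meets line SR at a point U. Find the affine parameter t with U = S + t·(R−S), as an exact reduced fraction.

Assign K = (0, 0), S = (1, 0), Z = (0, 1) — the answer is frame-independent, so this choice is without loss of generality.
1. C lies on line SZ with SC:CZ = -3:5 ⇒ C = (5/2, -3/2)
2. R is the midpoint of SK ⇒ R = (1/2, 0)
through C parallel to RZ: direction (-1/2, 1); meets SR at U = (7/4, 0)
U = S + t·(R−S) with t = -3/2

t = -3/2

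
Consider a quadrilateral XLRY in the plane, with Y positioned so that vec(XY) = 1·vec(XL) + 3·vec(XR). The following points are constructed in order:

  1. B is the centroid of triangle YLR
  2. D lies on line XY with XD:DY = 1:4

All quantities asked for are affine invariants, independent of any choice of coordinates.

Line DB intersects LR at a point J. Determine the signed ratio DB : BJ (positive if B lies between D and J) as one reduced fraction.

DB:BJ = -6/5

Assign X = (0, 0), L = (1, 0), R = (0, 1), Y = (1, 3) — the answer is frame-independent, so this choice is without loss of generality.
1. B is the centroid of triangle YLR ⇒ B = (2/3, 4/3)
2. D lies on line XY with XD:DY = 1:4 ⇒ D = (1/5, 3/5)
line DB meets LR at J = (5/18, 13/18)
B = D + t·(J−D) with t = 6, so DB:BJ = 6:-5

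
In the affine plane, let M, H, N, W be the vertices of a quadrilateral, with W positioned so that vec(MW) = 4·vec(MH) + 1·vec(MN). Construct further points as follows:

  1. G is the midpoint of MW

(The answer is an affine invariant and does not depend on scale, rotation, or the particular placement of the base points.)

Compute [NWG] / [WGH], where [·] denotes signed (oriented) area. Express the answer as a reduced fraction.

Assign M = (0, 0), H = (1, 0), N = (0, 1), W = (4, 1) — the answer is frame-independent, so this choice is without loss of generality.
1. G is the midpoint of MW ⇒ G = (2, 1/2)
2·[NWG] = -2, 2·[WGH] = 1/2
[NWG]:[WGH] = -2:1/2 = -4

[NWG]:[WGH] = -4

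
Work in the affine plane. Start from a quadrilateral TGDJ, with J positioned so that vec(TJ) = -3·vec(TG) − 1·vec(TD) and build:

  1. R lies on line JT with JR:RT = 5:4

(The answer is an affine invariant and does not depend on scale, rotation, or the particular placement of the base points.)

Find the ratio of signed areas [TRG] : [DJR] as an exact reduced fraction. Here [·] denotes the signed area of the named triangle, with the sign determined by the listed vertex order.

[TRG]:[DJR] = 4/15

Set T = (0, 0), G = (1, 0), D = (0, 1), J = (-3, -1); any affine frame gives the same invariant.
1. R lies on line JT with JR:RT = 5:4 ⇒ R = (-4/3, -4/9)
2·[TRG] = 4/9, 2·[DJR] = 5/3
[TRG]:[DJR] = 4/9:5/3 = 4/15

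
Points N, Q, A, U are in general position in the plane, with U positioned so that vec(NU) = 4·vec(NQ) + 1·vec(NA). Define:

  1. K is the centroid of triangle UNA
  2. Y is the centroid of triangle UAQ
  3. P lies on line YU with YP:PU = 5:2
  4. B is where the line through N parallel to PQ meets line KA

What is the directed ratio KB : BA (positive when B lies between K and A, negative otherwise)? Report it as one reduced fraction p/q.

Set N = (0, 0), Q = (1, 0), A = (0, 1), U = (4, 1); any affine frame gives the same invariant.
1. K is the centroid of triangle UNA ⇒ K = (4/3, 2/3)
2. Y is the centroid of triangle UAQ ⇒ Y = (5/3, 2/3)
3. P lies on line YU with YP:PU = 5:2 ⇒ P = (10/3, 19/21)
4. B is where the line through N parallel to PQ meets line KA ⇒ B = (196/125, 76/125)
B = K + t·(A−K) with t = -22/125, so KB:BA = t:(1−t) = -22/125:147/125

KB:BA = -22/147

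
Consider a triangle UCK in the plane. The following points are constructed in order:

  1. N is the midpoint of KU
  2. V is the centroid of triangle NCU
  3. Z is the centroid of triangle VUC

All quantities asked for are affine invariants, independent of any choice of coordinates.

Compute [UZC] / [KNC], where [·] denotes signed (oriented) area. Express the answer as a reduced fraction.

Work in coordinates with U = (0, 0), C = (1, 0), K = (0, 1).
1. N is the midpoint of KU ⇒ N = (0, 1/2)
2. V is the centroid of triangle NCU ⇒ V = (1/3, 1/6)
3. Z is the centroid of triangle VUC ⇒ Z = (4/9, 1/18)
2·[UZC] = -1/18, 2·[KNC] = 1/2
[UZC]:[KNC] = -1/18:1/2 = -1/9

[UZC]:[KNC] = -1/9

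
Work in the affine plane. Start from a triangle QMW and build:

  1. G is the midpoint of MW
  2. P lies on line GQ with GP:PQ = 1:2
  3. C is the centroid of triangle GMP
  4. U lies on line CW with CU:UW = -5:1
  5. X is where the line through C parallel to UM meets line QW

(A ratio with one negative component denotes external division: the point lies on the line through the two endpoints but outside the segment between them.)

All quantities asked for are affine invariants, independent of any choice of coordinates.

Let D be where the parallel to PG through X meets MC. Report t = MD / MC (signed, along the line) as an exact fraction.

Work in coordinates with Q = (0, 0), M = (1, 0), W = (0, 1).
1. G is the midpoint of MW ⇒ G = (1/2, 1/2)
2. P lies on line GQ with GP:PQ = 1:2 ⇒ P = (1/3, 1/3)
3. C is the centroid of triangle GMP ⇒ C = (11/18, 5/18)
4. U lies on line CW with CU:UW = -5:1 ⇒ U = (-11/72, 85/72)
5. X is where the line through C parallel to UM meets line QW ⇒ X = (0, 75/83)
through X parallel to PG: direction (1/6, 1/6); meets MC at D = (-55/498, 395/498)
D = M + t·(C−M) with t = 237/83

t = 237/83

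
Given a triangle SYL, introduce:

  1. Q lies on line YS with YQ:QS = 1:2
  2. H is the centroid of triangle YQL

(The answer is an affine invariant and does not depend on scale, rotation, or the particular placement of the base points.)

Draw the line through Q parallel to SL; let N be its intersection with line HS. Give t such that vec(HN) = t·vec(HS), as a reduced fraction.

t = -1/5

Assign S = (0, 0), Y = (1, 0), L = (0, 1) — the answer is frame-independent, so this choice is without loss of generality.
1. Q lies on line YS with YQ:QS = 1:2 ⇒ Q = (2/3, 0)
2. H is the centroid of triangle YQL ⇒ H = (5/9, 1/3)
through Q parallel to SL: direction (0, 1); meets HS at N = (2/3, 2/5)
N = H + t·(S−H) with t = -1/5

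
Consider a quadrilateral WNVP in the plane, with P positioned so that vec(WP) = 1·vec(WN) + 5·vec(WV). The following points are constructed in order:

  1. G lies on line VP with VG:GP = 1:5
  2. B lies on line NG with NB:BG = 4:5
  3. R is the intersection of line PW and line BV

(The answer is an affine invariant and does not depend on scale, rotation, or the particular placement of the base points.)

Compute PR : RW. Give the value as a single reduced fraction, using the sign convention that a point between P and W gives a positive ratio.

PR:RW = 75/17

Set W = (0, 0), N = (1, 0), V = (0, 1), P = (1, 5); any affine frame gives the same invariant.
1. G lies on line VP with VG:GP = 1:5 ⇒ G = (1/6, 5/3)
2. B lies on line NG with NB:BG = 4:5 ⇒ B = (17/27, 20/27)
3. R is the intersection of line PW and line BV ⇒ R = (17/92, 85/92)
R = P + t·(W−P) with t = 75/92, so PR:RW = t:(1−t) = 75/92:17/92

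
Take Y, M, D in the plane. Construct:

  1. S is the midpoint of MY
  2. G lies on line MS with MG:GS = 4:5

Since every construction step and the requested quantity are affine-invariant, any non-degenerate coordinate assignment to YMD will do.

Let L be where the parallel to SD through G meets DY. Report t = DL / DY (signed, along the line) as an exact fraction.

t = -5/9

Choose coordinates Y = (0, 0), M = (1, 0), D = (0, 1).
1. S is the midpoint of MY ⇒ S = (1/2, 0)
2. G lies on line MS with MG:GS = 4:5 ⇒ G = (7/9, 0)
through G parallel to SD: direction (-1/2, 1); meets DY at L = (0, 14/9)
L = D + t·(Y−D) with t = -5/9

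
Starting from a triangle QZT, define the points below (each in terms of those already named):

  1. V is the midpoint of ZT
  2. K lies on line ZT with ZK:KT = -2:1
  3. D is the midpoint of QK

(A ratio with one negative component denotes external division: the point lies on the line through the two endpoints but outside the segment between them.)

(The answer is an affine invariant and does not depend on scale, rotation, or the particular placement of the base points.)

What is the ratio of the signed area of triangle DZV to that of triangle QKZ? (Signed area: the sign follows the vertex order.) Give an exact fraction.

Choose coordinates Q = (0, 0), Z = (1, 0), T = (0, 1).
1. V is the midpoint of ZT ⇒ V = (1/2, 1/2)
2. K lies on line ZT with ZK:KT = -2:1 ⇒ K = (-1, 2)
3. D is the midpoint of QK ⇒ D = (-1/2, 1)
2·[DZV] = 1/4, 2·[QKZ] = -2
[DZV]:[QKZ] = 1/4:-2 = -1/8

[DZV]:[QKZ] = -1/8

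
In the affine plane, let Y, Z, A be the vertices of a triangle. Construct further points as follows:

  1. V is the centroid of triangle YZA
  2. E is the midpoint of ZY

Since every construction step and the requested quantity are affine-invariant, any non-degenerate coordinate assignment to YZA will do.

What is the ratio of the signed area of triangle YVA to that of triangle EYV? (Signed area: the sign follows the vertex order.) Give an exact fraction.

[YVA]:[EYV] = -2

Work in coordinates with Y = (0, 0), Z = (1, 0), A = (0, 1).
1. V is the centroid of triangle YZA ⇒ V = (1/3, 1/3)
2. E is the midpoint of ZY ⇒ E = (1/2, 0)
2·[YVA] = 1/3, 2·[EYV] = -1/6
[YVA]:[EYV] = 1/3:-1/6 = -2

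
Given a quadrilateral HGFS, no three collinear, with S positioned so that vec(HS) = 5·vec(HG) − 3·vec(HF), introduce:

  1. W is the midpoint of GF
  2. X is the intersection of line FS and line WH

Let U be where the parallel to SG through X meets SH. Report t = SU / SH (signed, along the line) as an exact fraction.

t = -8/27

Set H = (0, 0), G = (1, 0), F = (0, 1), S = (5, -3); any affine frame gives the same invariant.
1. W is the midpoint of GF ⇒ W = (1/2, 1/2)
2. X is the intersection of line FS and line WH ⇒ X = (5/9, 5/9)
through X parallel to SG: direction (-4, 3); meets SH at U = (175/27, -35/9)
U = S + t·(H−S) with t = -8/27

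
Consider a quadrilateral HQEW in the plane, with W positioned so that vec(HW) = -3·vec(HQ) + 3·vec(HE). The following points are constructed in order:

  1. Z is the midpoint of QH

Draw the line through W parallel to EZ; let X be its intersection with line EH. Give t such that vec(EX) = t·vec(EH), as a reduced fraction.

t = 4

Assign H = (0, 0), Q = (1, 0), E = (0, 1), W = (-3, 3) — the answer is frame-independent, so this choice is without loss of generality.
1. Z is the midpoint of QH ⇒ Z = (1/2, 0)
through W parallel to EZ: direction (1/2, -1); meets EH at X = (0, -3)
X = E + t·(H−E) with t = 4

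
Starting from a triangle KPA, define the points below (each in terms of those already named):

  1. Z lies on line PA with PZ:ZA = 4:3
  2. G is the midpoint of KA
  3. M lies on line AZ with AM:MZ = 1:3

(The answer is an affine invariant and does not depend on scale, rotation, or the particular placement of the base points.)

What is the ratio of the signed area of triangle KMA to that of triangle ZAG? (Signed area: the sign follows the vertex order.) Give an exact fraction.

Choose coordinates K = (0, 0), P = (1, 0), A = (0, 1).
1. Z lies on line PA with PZ:ZA = 4:3 ⇒ Z = (3/7, 4/7)
2. G is the midpoint of KA ⇒ G = (0, 1/2)
3. M lies on line AZ with AM:MZ = 1:3 ⇒ M = (3/28, 25/28)
2·[KMA] = 3/28, 2·[ZAG] = 3/14
[KMA]:[ZAG] = 3/28:3/14 = 1/2

[KMA]:[ZAG] = 1/2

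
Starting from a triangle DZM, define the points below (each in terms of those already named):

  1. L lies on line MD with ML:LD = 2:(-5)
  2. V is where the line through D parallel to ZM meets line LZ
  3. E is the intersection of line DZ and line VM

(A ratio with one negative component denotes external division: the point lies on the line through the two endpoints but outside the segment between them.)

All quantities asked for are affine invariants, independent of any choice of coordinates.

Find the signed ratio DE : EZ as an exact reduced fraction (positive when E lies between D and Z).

DE:EZ = 5/2

Choose coordinates D = (0, 0), Z = (1, 0), M = (0, 1).
1. L lies on line MD with ML:LD = 2:(-5) ⇒ L = (0, 5/3)
2. V is where the line through D parallel to ZM meets line LZ ⇒ V = (5/2, -5/2)
3. E is the intersection of line DZ and line VM ⇒ E = (5/7, 0)
E = D + t·(Z−D) with t = 5/7, so DE:EZ = t:(1−t) = 5/7:2/7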